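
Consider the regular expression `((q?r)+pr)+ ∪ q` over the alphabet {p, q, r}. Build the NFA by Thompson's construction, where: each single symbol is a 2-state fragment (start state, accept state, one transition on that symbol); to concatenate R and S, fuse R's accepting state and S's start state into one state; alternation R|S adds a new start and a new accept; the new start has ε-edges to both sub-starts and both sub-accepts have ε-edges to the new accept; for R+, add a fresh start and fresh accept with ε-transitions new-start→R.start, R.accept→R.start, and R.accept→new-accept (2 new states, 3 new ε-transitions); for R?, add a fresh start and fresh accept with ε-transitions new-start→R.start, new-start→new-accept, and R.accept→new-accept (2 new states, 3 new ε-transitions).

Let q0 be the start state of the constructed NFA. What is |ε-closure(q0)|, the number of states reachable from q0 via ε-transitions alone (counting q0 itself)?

7

Work bottom-up. For each fragment F, track |ε-closure(F.start)| and whether F's accept lies in that closure (i.e. whether F accepts ε). A single-symbol fragment has closure size 1 and does not accept ε.
  q? — new start has ε-edges to the inner start and to the new accept, so |ε-closure| = 2 + 1 = 3
  q?r — |ε-closure| = 3 + (1−1) = 3 (closure spills across the concat boundary because the left factor accepts ε)
  (q?r)+ — |ε-closure| = 1 + 3 = 4 (the body doesn't accept ε, so the new accept is not reached)
  (q?r)+pr — |ε-closure| equals the left operand's closure size = 4 (its accept is not ε-reachable, so the closure stops there)
  ((q?r)+pr)+ — new start ε-reaches only the body's start; the new accept needs a symbol first: |ε-closure| = 1 + 4 = 5
  ((q?r)+pr)+ ∪ q — new start ε-reaches every alternative's start; none of them accept ε, so the new accept is not reached: |ε-closure| = 1 + 5 + 1 = 7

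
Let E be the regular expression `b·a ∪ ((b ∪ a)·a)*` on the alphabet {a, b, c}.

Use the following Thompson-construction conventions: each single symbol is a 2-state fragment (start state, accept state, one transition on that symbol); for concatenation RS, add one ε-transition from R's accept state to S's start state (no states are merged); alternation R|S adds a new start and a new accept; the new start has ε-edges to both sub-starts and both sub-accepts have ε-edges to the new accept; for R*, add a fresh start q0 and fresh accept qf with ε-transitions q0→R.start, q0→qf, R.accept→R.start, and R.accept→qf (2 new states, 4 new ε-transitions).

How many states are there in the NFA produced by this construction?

By structural recursion:
Each of the 5 symbol leaves contributes a 2-state fragment.
  b·a = 4 states
  b ∪ a = 6 states
  (b ∪ a)·a = 8 states
  ((b ∪ a)·a)* = 10 states
  b·a ∪ ((b ∪ a)·a)* = 16 states

16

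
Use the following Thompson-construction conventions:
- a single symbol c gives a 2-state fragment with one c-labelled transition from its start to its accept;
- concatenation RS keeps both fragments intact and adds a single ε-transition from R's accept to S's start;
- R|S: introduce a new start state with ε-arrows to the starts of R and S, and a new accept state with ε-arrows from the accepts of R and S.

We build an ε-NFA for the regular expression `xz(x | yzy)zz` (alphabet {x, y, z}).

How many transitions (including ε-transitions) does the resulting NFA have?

18

Building bottom-up:
Each of the 8 symbol leaves contributes 1 transition (1 symbol, 0 ε).
  yzy — 5 transitions (3 symbol, 2 ε)
  x | yzy — 10 transitions (4 symbol, 6 ε)
  xz(x | yzy)zz — 18 transitions (8 symbol, 10 ε)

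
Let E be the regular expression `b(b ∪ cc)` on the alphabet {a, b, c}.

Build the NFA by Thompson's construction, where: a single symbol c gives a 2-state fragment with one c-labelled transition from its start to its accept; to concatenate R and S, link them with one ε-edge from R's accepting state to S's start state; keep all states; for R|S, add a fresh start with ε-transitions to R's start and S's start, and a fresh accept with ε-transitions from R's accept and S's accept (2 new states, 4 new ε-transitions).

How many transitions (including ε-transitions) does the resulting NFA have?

Building bottom-up:
Each of the 4 symbol leaves contributes 1 transition (1 symbol, 0 ε).
  cc = 3 transitions (2 symbol, 1 ε)
  b ∪ cc = 8 transitions (3 symbol, 5 ε)
  b(b ∪ cc) = 10 transitions (4 symbol, 6 ε)

10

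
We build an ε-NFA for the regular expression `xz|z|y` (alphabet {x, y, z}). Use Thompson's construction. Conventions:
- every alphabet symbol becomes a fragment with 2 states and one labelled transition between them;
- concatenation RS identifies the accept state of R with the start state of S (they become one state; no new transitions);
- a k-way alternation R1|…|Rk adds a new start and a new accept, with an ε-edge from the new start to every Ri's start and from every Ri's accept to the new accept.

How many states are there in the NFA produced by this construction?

9

Bottom-up over the parse tree:
Each of the 4 symbol leaves contributes a 2-state fragment.
  xz = 3 states
  xz|z|y = 9 states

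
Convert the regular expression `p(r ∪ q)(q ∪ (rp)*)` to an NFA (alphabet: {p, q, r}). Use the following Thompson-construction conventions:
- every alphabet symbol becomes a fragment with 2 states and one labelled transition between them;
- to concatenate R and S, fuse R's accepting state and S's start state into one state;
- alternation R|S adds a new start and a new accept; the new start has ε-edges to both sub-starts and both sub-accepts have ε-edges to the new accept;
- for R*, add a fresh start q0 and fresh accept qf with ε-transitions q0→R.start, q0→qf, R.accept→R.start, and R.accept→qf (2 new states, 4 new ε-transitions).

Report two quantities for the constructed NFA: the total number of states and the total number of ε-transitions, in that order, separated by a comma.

15, 12

Building bottom-up:
Each of the 6 symbol leaves contributes 2 states and 0 ε-transitions.
  r ∪ q : 6 states, 4 ε-transitions
  rp : 3 states, 0 ε-transitions
  (rp)* : 5 states, 4 ε-transitions
  q ∪ (rp)* : 9 states, 8 ε-transitions
  p(r ∪ q)(q ∪ (rp)*) : 15 states, 12 ε-transitions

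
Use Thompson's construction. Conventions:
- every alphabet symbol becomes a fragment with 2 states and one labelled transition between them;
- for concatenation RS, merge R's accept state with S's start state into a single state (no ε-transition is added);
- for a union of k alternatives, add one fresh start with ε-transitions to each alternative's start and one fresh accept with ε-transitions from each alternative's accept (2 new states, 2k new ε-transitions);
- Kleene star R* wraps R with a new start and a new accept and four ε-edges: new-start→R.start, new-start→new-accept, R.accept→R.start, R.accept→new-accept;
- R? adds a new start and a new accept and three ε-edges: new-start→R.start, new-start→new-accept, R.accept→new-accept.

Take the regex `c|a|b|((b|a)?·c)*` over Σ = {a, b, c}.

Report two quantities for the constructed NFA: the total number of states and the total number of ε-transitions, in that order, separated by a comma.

19, 19

Building bottom-up:
Each of the 6 symbol leaves contributes 2 states and 0 ε-transitions.
  b|a : 6 states, 4 ε-transitions
  (b|a)? : 8 states, 7 ε-transitions
  (b|a)?·c : 9 states, 7 ε-transitions
  ((b|a)?·c)* : 11 states, 11 ε-transitions
  c|a|b|((b|a)?·c)* : 19 states, 19 ε-transitions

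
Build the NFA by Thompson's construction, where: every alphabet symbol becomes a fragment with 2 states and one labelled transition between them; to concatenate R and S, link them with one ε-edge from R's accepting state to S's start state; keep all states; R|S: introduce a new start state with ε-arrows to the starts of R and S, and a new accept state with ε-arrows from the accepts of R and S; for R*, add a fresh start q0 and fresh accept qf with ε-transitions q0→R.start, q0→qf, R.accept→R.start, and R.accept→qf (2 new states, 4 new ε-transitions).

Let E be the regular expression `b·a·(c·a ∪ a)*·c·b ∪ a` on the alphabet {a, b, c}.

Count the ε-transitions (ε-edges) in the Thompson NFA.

Recursing over subexpressions:
Each of the 8 symbol leaves contributes 0 ε-transitions.
  c·a : 1 ε-transition
  c·a ∪ a : 5 ε-transitions
  (c·a ∪ a)* : 9 ε-transitions
  b·a·(c·a ∪ a)*·c·b : 13 ε-transitions
  b·a·(c·a ∪ a)*·c·b ∪ a : 17 ε-transitions

17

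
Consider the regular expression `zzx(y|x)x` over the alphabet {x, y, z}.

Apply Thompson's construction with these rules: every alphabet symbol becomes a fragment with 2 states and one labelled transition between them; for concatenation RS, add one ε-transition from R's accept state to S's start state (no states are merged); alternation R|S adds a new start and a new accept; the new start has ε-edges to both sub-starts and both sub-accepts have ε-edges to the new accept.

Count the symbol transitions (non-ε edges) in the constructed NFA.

Building bottom-up:
Each of the 6 symbol leaves contributes exactly 1 symbol transition.
  y|x — 2 symbol transitions
  zzx(y|x)x — 6 symbol transitions

6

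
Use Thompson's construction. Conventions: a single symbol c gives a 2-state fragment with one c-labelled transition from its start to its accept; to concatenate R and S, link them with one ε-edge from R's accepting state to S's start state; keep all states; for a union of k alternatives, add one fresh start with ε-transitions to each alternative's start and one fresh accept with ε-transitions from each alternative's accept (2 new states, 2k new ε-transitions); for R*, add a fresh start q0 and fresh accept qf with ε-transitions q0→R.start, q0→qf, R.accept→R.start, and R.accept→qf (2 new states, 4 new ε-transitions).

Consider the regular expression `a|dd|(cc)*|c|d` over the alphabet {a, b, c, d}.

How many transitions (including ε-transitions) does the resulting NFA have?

23

Bottom-up over the parse tree:
Each of the 7 symbol leaves contributes 1 transition (1 symbol, 0 ε).
  dd → 3 transitions (2 symbol, 1 ε)
  cc → 3 transitions (2 symbol, 1 ε)
  (cc)* → 7 transitions (2 symbol, 5 ε)
  a|dd|(cc)*|c|d → 23 transitions (7 symbol, 16 ε)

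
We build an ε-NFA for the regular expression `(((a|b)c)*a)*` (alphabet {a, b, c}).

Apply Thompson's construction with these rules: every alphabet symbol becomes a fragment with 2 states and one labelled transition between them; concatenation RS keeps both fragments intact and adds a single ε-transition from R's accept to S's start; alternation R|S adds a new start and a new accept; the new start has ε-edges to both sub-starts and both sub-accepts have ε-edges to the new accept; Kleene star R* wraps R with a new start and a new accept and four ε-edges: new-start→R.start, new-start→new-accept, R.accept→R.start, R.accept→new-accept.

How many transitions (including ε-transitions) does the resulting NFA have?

18

Per subexpression:
Each of the 4 symbol leaves contributes 1 transition (1 symbol, 0 ε).
  a|b — 6 transitions (2 symbol, 4 ε)
  (a|b)c — 8 transitions (3 symbol, 5 ε)
  ((a|b)c)* — 12 transitions (3 symbol, 9 ε)
  ((a|b)c)*a — 14 transitions (4 symbol, 10 ε)
  (((a|b)c)*a)* — 18 transitions (4 symbol, 14 ε)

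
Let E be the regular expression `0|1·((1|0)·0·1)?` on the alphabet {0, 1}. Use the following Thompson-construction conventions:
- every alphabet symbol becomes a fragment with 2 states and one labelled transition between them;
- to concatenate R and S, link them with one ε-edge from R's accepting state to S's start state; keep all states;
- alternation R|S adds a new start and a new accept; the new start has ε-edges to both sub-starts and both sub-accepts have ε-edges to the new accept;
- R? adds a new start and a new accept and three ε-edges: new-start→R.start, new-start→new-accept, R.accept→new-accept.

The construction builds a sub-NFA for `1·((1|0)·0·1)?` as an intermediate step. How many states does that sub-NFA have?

14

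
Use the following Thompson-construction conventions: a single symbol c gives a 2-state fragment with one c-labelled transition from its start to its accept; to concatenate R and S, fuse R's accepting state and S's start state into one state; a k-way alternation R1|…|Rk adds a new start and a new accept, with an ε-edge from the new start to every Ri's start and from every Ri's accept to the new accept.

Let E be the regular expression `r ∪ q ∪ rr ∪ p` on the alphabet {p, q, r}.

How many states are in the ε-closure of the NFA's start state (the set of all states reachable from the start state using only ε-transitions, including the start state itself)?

5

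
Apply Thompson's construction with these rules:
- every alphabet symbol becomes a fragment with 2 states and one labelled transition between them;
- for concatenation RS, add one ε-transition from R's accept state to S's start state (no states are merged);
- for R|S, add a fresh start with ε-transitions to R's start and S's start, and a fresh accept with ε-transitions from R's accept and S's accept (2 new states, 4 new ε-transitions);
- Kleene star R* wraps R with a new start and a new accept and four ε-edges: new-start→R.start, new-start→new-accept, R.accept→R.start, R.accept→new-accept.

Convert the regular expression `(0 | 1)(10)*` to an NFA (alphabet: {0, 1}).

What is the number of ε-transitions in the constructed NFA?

10

By structural recursion:
Each of the 4 symbol leaves contributes 0 ε-transitions.
  0 | 1 : 4 ε-transitions
  10 : 1 ε-transition
  (10)* : 5 ε-transitions
  (0 | 1)(10)* : 10 ε-transitions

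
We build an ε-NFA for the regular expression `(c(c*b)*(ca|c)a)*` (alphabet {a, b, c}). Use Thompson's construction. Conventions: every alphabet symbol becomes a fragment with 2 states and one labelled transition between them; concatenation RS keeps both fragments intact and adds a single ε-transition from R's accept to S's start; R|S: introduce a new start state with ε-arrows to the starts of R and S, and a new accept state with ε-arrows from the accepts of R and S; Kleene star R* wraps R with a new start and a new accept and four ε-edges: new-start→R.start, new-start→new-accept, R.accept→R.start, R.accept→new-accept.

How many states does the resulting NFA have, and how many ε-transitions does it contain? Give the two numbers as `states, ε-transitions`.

Building bottom-up:
Each of the 7 symbol leaves contributes 2 states and 0 ε-transitions.
  c* : 4 states, 4 ε-transitions
  c*b : 6 states, 5 ε-transitions
  (c*b)* : 8 states, 9 ε-transitions
  ca : 4 states, 1 ε-transition
  ca|c : 8 states, 5 ε-transitions
  c(c*b)*(ca|c)a : 20 states, 17 ε-transitions
  (c(c*b)*(ca|c)a)* : 22 states, 21 ε-transitions

22, 21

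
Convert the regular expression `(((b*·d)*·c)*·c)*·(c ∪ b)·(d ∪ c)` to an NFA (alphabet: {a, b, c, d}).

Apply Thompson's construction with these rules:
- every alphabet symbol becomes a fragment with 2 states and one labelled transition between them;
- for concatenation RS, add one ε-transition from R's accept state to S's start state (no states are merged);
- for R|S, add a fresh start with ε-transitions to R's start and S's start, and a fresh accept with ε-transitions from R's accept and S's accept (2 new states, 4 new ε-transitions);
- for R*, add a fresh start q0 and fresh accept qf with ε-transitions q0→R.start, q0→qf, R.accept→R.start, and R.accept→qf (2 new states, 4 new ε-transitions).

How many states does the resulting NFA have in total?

28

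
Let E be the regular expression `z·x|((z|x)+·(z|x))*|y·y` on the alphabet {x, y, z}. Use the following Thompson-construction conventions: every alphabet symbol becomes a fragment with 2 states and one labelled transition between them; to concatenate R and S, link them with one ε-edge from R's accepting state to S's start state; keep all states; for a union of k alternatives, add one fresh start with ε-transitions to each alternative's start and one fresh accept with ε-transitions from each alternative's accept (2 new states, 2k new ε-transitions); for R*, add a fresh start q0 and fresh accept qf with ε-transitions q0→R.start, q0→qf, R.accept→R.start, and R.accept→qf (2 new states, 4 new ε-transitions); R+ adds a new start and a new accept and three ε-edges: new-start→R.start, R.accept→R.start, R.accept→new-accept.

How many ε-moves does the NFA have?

By structural recursion:
Each of the 8 symbol leaves contributes 0 ε-transitions.
  z·x → 1 ε-transition
  z|x → 4 ε-transitions
  (z|x)+ → 7 ε-transitions
  z|x → 4 ε-transitions
  (z|x)+·(z|x) → 12 ε-transitions
  ((z|x)+·(z|x))* → 16 ε-transitions
  y·y → 1 ε-transition
  z·x|((z|x)+·(z|x))*|y·y → 24 ε-transitions

24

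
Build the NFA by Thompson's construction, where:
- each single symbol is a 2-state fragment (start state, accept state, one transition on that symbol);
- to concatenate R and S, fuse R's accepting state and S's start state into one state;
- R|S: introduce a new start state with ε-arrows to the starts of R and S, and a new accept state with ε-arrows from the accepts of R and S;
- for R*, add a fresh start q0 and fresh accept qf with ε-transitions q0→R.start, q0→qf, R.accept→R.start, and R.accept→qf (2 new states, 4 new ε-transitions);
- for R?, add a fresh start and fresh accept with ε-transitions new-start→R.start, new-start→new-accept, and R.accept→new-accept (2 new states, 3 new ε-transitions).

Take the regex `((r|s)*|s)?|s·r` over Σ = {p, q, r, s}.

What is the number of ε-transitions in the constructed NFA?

19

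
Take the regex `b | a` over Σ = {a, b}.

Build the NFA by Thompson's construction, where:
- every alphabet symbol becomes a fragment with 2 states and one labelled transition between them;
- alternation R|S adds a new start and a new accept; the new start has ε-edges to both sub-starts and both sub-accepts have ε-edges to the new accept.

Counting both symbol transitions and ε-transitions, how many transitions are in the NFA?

By structural recursion:
Each of the 2 symbol leaves contributes 1 transition (1 symbol, 0 ε).
  b | a → 6 transitions (2 symbol, 4 ε)

6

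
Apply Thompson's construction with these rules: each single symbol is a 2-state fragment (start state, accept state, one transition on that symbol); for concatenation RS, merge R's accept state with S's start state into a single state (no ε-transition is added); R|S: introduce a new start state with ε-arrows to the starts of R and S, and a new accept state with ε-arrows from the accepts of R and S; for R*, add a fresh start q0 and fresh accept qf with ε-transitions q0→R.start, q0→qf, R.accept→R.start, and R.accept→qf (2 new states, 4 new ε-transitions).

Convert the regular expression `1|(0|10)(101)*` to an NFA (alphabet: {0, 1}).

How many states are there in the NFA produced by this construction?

Building bottom-up:
Each of the 7 symbol leaves contributes a 2-state fragment.
  10 = 3 states
  0|10 = 7 states
  101 = 4 states
  (101)* = 6 states
  (0|10)(101)* = 12 states
  1|(0|10)(101)* = 16 states

16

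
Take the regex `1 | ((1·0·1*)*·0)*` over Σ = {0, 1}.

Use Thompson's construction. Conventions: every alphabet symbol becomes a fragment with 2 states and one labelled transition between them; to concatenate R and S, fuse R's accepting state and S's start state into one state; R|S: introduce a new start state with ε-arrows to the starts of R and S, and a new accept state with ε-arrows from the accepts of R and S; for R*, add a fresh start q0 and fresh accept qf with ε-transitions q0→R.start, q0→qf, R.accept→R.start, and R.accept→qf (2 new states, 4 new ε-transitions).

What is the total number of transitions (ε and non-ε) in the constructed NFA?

Building bottom-up:
Each of the 5 symbol leaves contributes 1 transition (1 symbol, 0 ε).
  1* → 5 transitions (1 symbol, 4 ε)
  1·0·1* → 7 transitions (3 symbol, 4 ε)
  (1·0·1*)* → 11 transitions (3 symbol, 8 ε)
  (1·0·1*)*·0 → 12 transitions (4 symbol, 8 ε)
  ((1·0·1*)*·0)* → 16 transitions (4 symbol, 12 ε)
  1 | ((1·0·1*)*·0)* → 21 transitions (5 symbol, 16 ε)

21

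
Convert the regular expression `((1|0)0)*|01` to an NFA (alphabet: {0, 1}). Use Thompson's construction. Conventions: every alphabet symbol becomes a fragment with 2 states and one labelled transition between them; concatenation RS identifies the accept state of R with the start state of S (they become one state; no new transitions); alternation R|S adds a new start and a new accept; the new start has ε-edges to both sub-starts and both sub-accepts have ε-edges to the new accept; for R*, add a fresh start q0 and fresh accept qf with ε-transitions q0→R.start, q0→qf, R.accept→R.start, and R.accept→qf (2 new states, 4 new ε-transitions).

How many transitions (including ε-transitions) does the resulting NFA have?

Per subexpression:
Each of the 5 symbol leaves contributes 1 transition (1 symbol, 0 ε).
  1|0 = 6 transitions (2 symbol, 4 ε)
  (1|0)0 = 7 transitions (3 symbol, 4 ε)
  ((1|0)0)* = 11 transitions (3 symbol, 8 ε)
  01 = 2 transitions (2 symbol, 0 ε)
  ((1|0)0)*|01 = 17 transitions (5 symbol, 12 ε)

17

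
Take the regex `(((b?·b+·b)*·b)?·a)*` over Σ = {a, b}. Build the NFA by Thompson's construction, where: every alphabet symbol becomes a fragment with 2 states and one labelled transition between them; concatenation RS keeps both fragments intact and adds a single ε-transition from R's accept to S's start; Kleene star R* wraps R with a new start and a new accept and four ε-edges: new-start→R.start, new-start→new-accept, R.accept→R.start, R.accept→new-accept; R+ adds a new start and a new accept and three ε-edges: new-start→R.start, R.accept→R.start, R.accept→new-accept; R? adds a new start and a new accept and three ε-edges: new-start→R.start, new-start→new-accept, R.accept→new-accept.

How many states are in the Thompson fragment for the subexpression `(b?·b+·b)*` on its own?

Fragment for `(b?·b+·b)*`:
Each of the 3 symbol leaves contributes a 2-state fragment.
  b? : 4 states
  b+ : 4 states
  b?·b+·b : 10 states
  (b?·b+·b)* : 12 states

12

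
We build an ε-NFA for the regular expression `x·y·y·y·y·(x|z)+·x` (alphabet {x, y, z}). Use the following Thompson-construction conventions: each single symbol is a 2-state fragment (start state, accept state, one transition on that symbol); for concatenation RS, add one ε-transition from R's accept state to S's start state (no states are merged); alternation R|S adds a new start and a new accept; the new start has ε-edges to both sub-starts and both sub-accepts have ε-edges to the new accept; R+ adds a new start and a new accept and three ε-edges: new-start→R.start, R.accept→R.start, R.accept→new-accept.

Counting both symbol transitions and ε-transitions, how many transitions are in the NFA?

Building bottom-up:
Each of the 8 symbol leaves contributes 1 transition (1 symbol, 0 ε).
  x|z : 6 transitions (2 symbol, 4 ε)
  (x|z)+ : 9 transitions (2 symbol, 7 ε)
  x·y·y·y·y·(x|z)+·x : 21 transitions (8 symbol, 13 ε)

21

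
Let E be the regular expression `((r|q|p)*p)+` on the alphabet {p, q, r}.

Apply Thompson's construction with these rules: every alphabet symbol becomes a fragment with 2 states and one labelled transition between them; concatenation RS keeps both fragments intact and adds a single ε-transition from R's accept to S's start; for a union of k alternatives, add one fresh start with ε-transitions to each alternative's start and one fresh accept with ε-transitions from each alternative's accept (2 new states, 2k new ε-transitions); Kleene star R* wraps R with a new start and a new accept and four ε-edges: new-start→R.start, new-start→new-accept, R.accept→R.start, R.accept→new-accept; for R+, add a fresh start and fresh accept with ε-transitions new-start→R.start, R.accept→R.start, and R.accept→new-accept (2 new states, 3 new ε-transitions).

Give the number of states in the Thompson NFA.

14

Bottom-up over the parse tree:
Each of the 4 symbol leaves contributes a 2-state fragment.
  r|q|p → 8 states
  (r|q|p)* → 10 states
  (r|q|p)*p → 12 states
  ((r|q|p)*p)+ → 14 states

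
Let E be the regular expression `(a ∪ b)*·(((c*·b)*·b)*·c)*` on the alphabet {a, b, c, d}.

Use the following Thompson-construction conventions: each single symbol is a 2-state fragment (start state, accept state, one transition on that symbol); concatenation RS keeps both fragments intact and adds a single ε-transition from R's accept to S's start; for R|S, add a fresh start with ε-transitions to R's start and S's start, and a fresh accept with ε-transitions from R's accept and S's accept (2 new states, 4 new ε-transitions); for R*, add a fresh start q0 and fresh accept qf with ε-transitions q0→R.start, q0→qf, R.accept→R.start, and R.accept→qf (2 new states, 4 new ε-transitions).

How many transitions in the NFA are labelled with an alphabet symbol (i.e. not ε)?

6

Bottom-up over the parse tree:
Each of the 6 symbol leaves contributes exactly 1 symbol transition.
  a ∪ b → 2 symbol transitions
  (a ∪ b)* → 2 symbol transitions
  c* → 1 symbol transition
  c*·b → 2 symbol transitions
  (c*·b)* → 2 symbol transitions
  (c*·b)*·b → 3 symbol transitions
  ((c*·b)*·b)* → 3 symbol transitions
  ((c*·b)*·b)*·c → 4 symbol transitions
  (((c*·b)*·b)*·c)* → 4 symbol transitions
  (a ∪ b)*·(((c*·b)*·b)*·c)* → 6 symbol transitions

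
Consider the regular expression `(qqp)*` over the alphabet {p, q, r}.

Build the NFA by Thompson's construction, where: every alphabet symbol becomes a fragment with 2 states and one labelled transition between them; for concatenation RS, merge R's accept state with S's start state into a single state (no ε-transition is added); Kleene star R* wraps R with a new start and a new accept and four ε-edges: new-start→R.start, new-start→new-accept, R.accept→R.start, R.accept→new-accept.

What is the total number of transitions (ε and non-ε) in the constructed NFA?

Per subexpression:
Each of the 3 symbol leaves contributes 1 transition (1 symbol, 0 ε).
  qqp → 3 transitions (3 symbol, 0 ε)
  (qqp)* → 7 transitions (3 symbol, 4 ε)

7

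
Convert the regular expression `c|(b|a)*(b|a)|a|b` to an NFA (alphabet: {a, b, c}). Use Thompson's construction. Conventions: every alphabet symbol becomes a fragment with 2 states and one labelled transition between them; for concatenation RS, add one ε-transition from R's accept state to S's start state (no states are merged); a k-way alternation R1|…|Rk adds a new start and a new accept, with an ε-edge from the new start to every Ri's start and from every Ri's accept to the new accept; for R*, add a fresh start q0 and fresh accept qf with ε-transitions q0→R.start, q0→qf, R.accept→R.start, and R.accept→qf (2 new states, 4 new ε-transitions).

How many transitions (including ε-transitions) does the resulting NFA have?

28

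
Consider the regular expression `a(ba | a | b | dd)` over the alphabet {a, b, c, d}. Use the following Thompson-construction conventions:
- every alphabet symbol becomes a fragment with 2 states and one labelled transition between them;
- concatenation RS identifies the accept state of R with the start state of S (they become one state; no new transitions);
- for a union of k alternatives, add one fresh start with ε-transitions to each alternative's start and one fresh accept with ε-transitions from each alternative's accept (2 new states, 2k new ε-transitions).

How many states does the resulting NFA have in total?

13

Per subexpression:
Each of the 7 symbol leaves contributes a 2-state fragment.
  ba = 3 states
  dd = 3 states
  ba | a | b | dd = 12 states
  a(ba | a | b | dd) = 13 states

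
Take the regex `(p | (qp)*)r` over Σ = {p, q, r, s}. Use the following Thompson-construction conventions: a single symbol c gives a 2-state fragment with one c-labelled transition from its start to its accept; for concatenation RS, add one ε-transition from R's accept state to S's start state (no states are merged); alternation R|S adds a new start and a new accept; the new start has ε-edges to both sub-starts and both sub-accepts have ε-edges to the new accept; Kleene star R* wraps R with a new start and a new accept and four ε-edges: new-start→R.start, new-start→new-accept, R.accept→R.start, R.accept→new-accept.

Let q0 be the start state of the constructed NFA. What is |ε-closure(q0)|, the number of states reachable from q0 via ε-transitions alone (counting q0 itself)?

Work bottom-up. For each fragment F, track |ε-closure(F.start)| and whether F's accept lies in that closure (i.e. whether F accepts ε). A single-symbol fragment has closure size 1 and does not accept ε.
  qp : |ε-closure| equals the left operand's closure size = 1 (its accept is not ε-reachable, so the closure stops there)
  (qp)* : new start has ε-edges to the inner start and to the new accept, so |ε-closure| = 2 + 1 = 3
  p | (qp)* : new start ε-reaches every alternative's start; at least one alternative accepts ε, so the union's new accept is reached too: |ε-closure| = 1 + 1 + 3 + 1 = 6
  (p | (qp)*)r : |ε-closure| = 6 + 1 = 7 (closure spills across the concat boundary because the left factor accepts ε)

7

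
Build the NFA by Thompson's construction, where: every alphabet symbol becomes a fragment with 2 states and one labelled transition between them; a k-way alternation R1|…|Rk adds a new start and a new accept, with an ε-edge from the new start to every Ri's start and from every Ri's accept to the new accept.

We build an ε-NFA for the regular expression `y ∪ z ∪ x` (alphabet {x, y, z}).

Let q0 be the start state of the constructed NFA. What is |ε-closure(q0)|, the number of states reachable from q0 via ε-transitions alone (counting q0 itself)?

Compute the ε-closure size of each fragment's start state recursively; a symbol fragment's start has no outgoing ε-edge, so its closure is just itself (size 1).
  y ∪ z ∪ x : new start ε-reaches every alternative's start; none of them accept ε, so the new accept is not reached: |ε-closure| = 1 + 1 + 1 + 1 = 4

4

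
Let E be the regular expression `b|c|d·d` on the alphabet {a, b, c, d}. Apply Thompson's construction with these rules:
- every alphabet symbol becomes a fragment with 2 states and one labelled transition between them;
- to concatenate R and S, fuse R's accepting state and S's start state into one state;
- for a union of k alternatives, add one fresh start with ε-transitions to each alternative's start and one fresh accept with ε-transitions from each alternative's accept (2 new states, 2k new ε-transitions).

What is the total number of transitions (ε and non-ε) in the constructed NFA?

By structural recursion:
Each of the 4 symbol leaves contributes 1 transition (1 symbol, 0 ε).
  d·d = 2 transitions (2 symbol, 0 ε)
  b|c|d·d = 10 transitions (4 symbol, 6 ε)

10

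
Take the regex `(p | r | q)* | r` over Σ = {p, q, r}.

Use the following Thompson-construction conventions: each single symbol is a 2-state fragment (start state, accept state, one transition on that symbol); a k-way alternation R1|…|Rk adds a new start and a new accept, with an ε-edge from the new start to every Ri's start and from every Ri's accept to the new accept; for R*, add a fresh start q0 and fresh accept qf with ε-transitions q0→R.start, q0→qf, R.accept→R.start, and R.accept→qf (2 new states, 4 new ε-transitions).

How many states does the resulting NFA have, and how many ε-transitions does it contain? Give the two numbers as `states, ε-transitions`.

14, 14

Building bottom-up:
Each of the 4 symbol leaves contributes 2 states and 0 ε-transitions.
  p | r | q → 8 states, 6 ε-transitions
  (p | r | q)* → 10 states, 10 ε-transitions
  (p | r | q)* | r → 14 states, 14 ε-transitions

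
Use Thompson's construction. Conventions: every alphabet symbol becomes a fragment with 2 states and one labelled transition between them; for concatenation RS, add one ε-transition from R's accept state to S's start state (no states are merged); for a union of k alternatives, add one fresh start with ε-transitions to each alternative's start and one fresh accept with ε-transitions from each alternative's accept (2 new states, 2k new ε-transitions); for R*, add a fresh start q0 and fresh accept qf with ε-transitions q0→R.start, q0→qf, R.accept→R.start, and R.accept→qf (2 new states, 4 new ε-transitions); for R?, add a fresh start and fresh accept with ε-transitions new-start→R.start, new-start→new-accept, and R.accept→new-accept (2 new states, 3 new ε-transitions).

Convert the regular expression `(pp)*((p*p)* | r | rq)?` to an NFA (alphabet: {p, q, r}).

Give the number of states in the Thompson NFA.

24

Building bottom-up:
Each of the 7 symbol leaves contributes a 2-state fragment.
  pp : 4 states
  (pp)* : 6 states
  p* : 4 states
  p*p : 6 states
  (p*p)* : 8 states
  rq : 4 states
  (p*p)* | r | rq : 16 states
  ((p*p)* | r | rq)? : 18 states
  (pp)*((p*p)* | r | rq)? : 24 states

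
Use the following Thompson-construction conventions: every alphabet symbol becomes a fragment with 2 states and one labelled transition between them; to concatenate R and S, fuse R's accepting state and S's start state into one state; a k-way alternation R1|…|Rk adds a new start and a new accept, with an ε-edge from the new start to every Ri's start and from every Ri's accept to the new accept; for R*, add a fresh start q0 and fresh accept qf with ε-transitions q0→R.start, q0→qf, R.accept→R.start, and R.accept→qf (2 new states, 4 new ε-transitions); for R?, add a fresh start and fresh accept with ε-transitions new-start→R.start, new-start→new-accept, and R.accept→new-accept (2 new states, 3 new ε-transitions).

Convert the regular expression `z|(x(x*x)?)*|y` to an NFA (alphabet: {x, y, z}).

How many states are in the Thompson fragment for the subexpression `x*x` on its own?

Fragment for `x*x`:
Each of the 2 symbol leaves contributes a 2-state fragment.
  x* — 4 states
  x*x — 5 states

5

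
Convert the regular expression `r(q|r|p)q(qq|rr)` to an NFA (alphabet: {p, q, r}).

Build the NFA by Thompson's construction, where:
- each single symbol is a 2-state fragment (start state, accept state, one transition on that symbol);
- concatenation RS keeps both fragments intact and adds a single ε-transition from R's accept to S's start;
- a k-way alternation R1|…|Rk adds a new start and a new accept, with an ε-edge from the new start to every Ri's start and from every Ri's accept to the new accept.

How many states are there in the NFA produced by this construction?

Per subexpression:
Each of the 9 symbol leaves contributes a 2-state fragment.
  q|r|p : 8 states
  qq : 4 states
  rr : 4 states
  qq|rr : 10 states
  r(q|r|p)q(qq|rr) : 22 states

22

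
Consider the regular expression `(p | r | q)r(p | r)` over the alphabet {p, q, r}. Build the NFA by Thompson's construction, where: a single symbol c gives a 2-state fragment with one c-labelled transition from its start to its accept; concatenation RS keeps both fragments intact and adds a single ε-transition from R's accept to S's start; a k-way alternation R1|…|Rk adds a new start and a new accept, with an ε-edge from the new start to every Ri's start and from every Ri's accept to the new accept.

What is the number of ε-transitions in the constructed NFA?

Bottom-up over the parse tree:
Each of the 6 symbol leaves contributes 0 ε-transitions.
  p | r | q → 6 ε-transitions
  p | r → 4 ε-transitions
  (p | r | q)r(p | r) → 12 ε-transitions

12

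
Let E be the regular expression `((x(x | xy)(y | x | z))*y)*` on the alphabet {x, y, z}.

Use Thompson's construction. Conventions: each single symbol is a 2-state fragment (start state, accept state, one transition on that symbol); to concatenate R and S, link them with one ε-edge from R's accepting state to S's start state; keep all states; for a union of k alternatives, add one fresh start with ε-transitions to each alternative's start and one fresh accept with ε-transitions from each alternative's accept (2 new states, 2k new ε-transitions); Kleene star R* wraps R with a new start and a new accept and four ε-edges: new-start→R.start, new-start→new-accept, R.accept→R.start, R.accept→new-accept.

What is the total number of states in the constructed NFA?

24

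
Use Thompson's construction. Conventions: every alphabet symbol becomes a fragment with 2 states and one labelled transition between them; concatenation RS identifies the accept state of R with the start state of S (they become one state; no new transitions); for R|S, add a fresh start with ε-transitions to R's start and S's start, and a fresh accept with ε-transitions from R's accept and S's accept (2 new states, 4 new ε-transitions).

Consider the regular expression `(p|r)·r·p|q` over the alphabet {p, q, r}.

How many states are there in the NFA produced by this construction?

12

Bottom-up over the parse tree:
Each of the 5 symbol leaves contributes a 2-state fragment.
  p|r = 6 states
  (p|r)·r·p = 8 states
  (p|r)·r·p|q = 12 states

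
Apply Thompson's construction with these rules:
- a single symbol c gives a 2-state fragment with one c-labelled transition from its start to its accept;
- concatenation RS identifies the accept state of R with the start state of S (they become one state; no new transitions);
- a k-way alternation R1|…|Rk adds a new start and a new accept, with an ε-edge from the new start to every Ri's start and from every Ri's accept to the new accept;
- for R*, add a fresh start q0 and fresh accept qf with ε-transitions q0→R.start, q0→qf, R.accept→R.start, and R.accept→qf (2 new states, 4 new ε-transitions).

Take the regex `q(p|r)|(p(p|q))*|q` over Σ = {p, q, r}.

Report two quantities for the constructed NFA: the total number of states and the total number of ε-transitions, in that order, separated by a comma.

Building bottom-up:
Each of the 7 symbol leaves contributes 2 states and 0 ε-transitions.
  p|r = 6 states, 4 ε-transitions
  q(p|r) = 7 states, 4 ε-transitions
  p|q = 6 states, 4 ε-transitions
  p(p|q) = 7 states, 4 ε-transitions
  (p(p|q))* = 9 states, 8 ε-transitions
  q(p|r)|(p(p|q))*|q = 20 states, 18 ε-transitions

20, 18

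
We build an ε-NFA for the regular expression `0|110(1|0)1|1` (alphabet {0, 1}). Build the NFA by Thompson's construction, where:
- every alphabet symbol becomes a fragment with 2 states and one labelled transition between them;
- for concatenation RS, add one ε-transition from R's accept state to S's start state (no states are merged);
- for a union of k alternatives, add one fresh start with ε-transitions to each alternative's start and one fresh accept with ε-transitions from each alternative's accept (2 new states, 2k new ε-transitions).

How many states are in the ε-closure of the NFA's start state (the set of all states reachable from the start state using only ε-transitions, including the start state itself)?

4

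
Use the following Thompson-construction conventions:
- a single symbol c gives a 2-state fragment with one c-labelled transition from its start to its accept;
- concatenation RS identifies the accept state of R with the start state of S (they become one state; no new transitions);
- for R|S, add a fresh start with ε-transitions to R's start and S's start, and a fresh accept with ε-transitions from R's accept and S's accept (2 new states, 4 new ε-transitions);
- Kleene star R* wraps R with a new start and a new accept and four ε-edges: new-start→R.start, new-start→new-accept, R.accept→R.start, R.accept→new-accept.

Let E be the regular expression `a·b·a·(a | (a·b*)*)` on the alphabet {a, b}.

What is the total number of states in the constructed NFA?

Bottom-up over the parse tree:
Each of the 6 symbol leaves contributes a 2-state fragment.
  b* = 4 states
  a·b* = 5 states
  (a·b*)* = 7 states
  a | (a·b*)* = 11 states
  a·b·a·(a | (a·b*)*) = 14 states

14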